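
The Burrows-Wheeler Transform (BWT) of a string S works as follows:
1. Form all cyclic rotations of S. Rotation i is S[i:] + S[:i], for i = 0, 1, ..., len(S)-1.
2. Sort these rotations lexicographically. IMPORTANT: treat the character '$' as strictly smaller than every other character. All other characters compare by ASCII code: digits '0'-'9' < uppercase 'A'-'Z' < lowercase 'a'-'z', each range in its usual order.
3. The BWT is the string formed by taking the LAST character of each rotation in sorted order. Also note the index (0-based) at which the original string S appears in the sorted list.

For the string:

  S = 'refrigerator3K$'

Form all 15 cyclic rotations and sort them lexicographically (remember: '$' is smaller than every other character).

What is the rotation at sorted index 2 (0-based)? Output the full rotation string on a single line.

All 15 rotations (rotation i = S[i:]+S[:i]):
  rot[0] = refrigerator3K$
  rot[1] = efrigerator3K$r
  rot[2] = frigerator3K$re
  rot[3] = rigerator3K$ref
  rot[4] = igerator3K$refr
  rot[5] = gerator3K$refri
  rot[6] = erator3K$refrig
  rot[7] = rator3K$refrige
  rot[8] = ator3K$refriger
  rot[9] = tor3K$refrigera
  rot[10] = or3K$refrigerat
  rot[11] = r3K$refrigerato
  rot[12] = 3K$refrigerator
  rot[13] = K$refrigerator3
  rot[14] = $refrigerator3K
Sorted (with $ < everything):
  sorted[0] = $refrigerator3K
  sorted[1] = 3K$refrigerator
  sorted[2] = K$refrigerator3
  sorted[3] = ator3K$refriger
  sorted[4] = efrigerator3K$r
  sorted[5] = erator3K$refrig
  sorted[6] = frigerator3K$re
  sorted[7] = gerator3K$refri
  sorted[8] = igerator3K$refr
  sorted[9] = or3K$refrigerat
  sorted[10] = r3K$refrigerato
  sorted[11] = rator3K$refrige
  sorted[12] = refrigerator3K$
  sorted[13] = rigerator3K$ref
  sorted[14] = tor3K$refrigera
sorted[2] = K$refrigerator3

Answer: K$refrigerator3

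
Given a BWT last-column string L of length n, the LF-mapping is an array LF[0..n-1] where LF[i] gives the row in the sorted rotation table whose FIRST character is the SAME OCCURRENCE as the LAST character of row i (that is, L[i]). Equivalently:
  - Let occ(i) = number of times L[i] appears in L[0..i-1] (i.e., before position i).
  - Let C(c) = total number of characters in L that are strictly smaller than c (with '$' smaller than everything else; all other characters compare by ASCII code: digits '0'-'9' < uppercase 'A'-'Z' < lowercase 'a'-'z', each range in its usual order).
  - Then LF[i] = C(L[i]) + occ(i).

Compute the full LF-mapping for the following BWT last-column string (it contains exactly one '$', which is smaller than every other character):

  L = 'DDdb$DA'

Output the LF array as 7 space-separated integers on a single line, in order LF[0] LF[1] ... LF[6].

Answer: 2 3 6 5 0 4 1

Derivation:
Char counts: '$':1, 'A':1, 'D':3, 'b':1, 'd':1
C (first-col start): C('$')=0, C('A')=1, C('D')=2, C('b')=5, C('d')=6
L[0]='D': occ=0, LF[0]=C('D')+0=2+0=2
L[1]='D': occ=1, LF[1]=C('D')+1=2+1=3
L[2]='d': occ=0, LF[2]=C('d')+0=6+0=6
L[3]='b': occ=0, LF[3]=C('b')+0=5+0=5
L[4]='$': occ=0, LF[4]=C('$')+0=0+0=0
L[5]='D': occ=2, LF[5]=C('D')+2=2+2=4
L[6]='A': occ=0, LF[6]=C('A')+0=1+0=1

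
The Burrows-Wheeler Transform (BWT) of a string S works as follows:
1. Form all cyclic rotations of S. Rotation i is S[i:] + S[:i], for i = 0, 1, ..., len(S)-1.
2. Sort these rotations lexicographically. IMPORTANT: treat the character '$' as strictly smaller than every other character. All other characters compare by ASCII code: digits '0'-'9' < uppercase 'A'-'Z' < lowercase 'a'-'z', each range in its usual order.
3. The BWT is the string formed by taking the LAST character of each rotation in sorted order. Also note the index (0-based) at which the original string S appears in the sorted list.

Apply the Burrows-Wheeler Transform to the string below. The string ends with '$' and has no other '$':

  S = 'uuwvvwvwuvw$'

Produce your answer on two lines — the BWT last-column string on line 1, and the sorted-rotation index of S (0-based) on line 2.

Answer: w$wuwuwvvvuv
1

Derivation:
All 12 rotations (rotation i = S[i:]+S[:i]):
  rot[0] = uuwvvwvwuvw$
  rot[1] = uwvvwvwuvw$u
  rot[2] = wvvwvwuvw$uu
  rot[3] = vvwvwuvw$uuw
  rot[4] = vwvwuvw$uuwv
  rot[5] = wvwuvw$uuwvv
  rot[6] = vwuvw$uuwvvw
  rot[7] = wuvw$uuwvvwv
  rot[8] = uvw$uuwvvwvw
  rot[9] = vw$uuwvvwvwu
  rot[10] = w$uuwvvwvwuv
  rot[11] = $uuwvvwvwuvw
Sorted (with $ < everything):
  sorted[0] = $uuwvvwvwuvw  (last char: 'w')
  sorted[1] = uuwvvwvwuvw$  (last char: '$')
  sorted[2] = uvw$uuwvvwvw  (last char: 'w')
  sorted[3] = uwvvwvwuvw$u  (last char: 'u')
  sorted[4] = vvwvwuvw$uuw  (last char: 'w')
  sorted[5] = vw$uuwvvwvwu  (last char: 'u')
  sorted[6] = vwuvw$uuwvvw  (last char: 'w')
  sorted[7] = vwvwuvw$uuwv  (last char: 'v')
  sorted[8] = w$uuwvvwvwuv  (last char: 'v')
  sorted[9] = wuvw$uuwvvwv  (last char: 'v')
  sorted[10] = wvvwvwuvw$uu  (last char: 'u')
  sorted[11] = wvwuvw$uuwvv  (last char: 'v')
Last column: w$wuwuwvvvuv
Original string S is at sorted index 1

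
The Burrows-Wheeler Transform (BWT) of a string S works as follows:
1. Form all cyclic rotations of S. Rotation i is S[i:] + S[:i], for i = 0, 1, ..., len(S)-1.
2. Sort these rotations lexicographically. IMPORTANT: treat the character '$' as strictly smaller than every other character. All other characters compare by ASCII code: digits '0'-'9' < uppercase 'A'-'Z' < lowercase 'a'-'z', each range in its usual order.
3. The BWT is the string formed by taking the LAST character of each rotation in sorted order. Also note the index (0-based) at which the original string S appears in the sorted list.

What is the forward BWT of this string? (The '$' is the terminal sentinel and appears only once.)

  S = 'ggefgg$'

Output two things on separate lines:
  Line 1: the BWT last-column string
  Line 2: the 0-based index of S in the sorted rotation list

All 7 rotations (rotation i = S[i:]+S[:i]):
  rot[0] = ggefgg$
  rot[1] = gefgg$g
  rot[2] = efgg$gg
  rot[3] = fgg$gge
  rot[4] = gg$ggef
  rot[5] = g$ggefg
  rot[6] = $ggefgg
Sorted (with $ < everything):
  sorted[0] = $ggefgg  (last char: 'g')
  sorted[1] = efgg$gg  (last char: 'g')
  sorted[2] = fgg$gge  (last char: 'e')
  sorted[3] = g$ggefg  (last char: 'g')
  sorted[4] = gefgg$g  (last char: 'g')
  sorted[5] = gg$ggef  (last char: 'f')
  sorted[6] = ggefgg$  (last char: '$')
Last column: ggeggf$
Original string S is at sorted index 6

Answer: ggeggf$
6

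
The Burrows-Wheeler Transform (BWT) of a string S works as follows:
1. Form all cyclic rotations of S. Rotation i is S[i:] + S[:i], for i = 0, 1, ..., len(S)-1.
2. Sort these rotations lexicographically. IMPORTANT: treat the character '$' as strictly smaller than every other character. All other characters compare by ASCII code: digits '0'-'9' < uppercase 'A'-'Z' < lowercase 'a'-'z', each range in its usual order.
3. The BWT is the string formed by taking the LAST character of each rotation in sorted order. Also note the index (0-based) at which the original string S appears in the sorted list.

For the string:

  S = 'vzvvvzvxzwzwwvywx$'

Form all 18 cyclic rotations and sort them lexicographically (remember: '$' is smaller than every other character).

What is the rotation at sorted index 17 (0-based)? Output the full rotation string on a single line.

All 18 rotations (rotation i = S[i:]+S[:i]):
  rot[0] = vzvvvzvxzwzwwvywx$
  rot[1] = zvvvzvxzwzwwvywx$v
  rot[2] = vvvzvxzwzwwvywx$vz
  rot[3] = vvzvxzwzwwvywx$vzv
  rot[4] = vzvxzwzwwvywx$vzvv
  rot[5] = zvxzwzwwvywx$vzvvv
  rot[6] = vxzwzwwvywx$vzvvvz
  rot[7] = xzwzwwvywx$vzvvvzv
  rot[8] = zwzwwvywx$vzvvvzvx
  rot[9] = wzwwvywx$vzvvvzvxz
  rot[10] = zwwvywx$vzvvvzvxzw
  rot[11] = wwvywx$vzvvvzvxzwz
  rot[12] = wvywx$vzvvvzvxzwzw
  rot[13] = vywx$vzvvvzvxzwzww
  rot[14] = ywx$vzvvvzvxzwzwwv
  rot[15] = wx$vzvvvzvxzwzwwvy
  rot[16] = x$vzvvvzvxzwzwwvyw
  rot[17] = $vzvvvzvxzwzwwvywx
Sorted (with $ < everything):
  sorted[0] = $vzvvvzvxzwzwwvywx
  sorted[1] = vvvzvxzwzwwvywx$vz
  sorted[2] = vvzvxzwzwwvywx$vzv
  sorted[3] = vxzwzwwvywx$vzvvvz
  sorted[4] = vywx$vzvvvzvxzwzww
  sorted[5] = vzvvvzvxzwzwwvywx$
  sorted[6] = vzvxzwzwwvywx$vzvv
  sorted[7] = wvywx$vzvvvzvxzwzw
  sorted[8] = wwvywx$vzvvvzvxzwz
  sorted[9] = wx$vzvvvzvxzwzwwvy
  sorted[10] = wzwwvywx$vzvvvzvxz
  sorted[11] = x$vzvvvzvxzwzwwvyw
  sorted[12] = xzwzwwvywx$vzvvvzv
  sorted[13] = ywx$vzvvvzvxzwzwwv
  sorted[14] = zvvvzvxzwzwwvywx$v
  sorted[15] = zvxzwzwwvywx$vzvvv
  sorted[16] = zwwvywx$vzvvvzvxzw
  sorted[17] = zwzwwvywx$vzvvvzvx
sorted[17] = zwzwwvywx$vzvvvzvx

Answer: zwzwwvywx$vzvvvzvx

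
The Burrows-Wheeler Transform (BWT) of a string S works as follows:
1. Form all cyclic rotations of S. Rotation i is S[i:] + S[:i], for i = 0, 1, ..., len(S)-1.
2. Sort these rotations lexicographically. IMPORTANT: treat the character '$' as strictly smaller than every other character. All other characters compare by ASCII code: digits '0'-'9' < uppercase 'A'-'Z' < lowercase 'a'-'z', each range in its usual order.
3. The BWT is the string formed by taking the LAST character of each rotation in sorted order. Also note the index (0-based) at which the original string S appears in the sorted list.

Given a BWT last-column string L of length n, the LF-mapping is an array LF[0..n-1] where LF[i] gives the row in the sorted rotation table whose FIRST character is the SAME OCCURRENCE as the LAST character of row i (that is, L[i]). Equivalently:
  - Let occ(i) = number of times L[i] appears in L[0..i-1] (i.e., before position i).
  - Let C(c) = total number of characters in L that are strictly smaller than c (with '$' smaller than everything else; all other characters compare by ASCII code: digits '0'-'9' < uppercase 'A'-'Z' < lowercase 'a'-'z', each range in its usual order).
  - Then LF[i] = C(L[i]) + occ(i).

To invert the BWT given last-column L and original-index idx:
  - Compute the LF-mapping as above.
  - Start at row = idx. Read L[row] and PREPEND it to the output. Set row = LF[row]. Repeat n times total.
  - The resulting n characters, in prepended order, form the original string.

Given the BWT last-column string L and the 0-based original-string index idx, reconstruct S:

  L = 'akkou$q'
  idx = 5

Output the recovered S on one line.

LF mapping: 1 2 3 4 6 0 5
Walk LF starting at row 5, prepending L[row]:
  step 1: row=5, L[5]='$', prepend. Next row=LF[5]=0
  step 2: row=0, L[0]='a', prepend. Next row=LF[0]=1
  step 3: row=1, L[1]='k', prepend. Next row=LF[1]=2
  step 4: row=2, L[2]='k', prepend. Next row=LF[2]=3
  step 5: row=3, L[3]='o', prepend. Next row=LF[3]=4
  step 6: row=4, L[4]='u', prepend. Next row=LF[4]=6
  step 7: row=6, L[6]='q', prepend. Next row=LF[6]=5
Reversed output: quokka$

Answer: quokka$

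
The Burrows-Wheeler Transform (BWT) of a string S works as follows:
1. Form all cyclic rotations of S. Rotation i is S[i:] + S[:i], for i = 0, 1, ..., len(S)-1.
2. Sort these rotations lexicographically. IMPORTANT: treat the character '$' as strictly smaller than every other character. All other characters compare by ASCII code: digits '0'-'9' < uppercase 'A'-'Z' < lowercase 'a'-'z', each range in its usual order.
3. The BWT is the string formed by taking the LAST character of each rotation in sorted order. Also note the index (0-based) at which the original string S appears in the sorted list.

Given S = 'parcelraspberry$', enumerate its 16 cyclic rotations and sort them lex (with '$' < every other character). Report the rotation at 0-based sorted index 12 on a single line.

All 16 rotations (rotation i = S[i:]+S[:i]):
  rot[0] = parcelraspberry$
  rot[1] = arcelraspberry$p
  rot[2] = rcelraspberry$pa
  rot[3] = celraspberry$par
  rot[4] = elraspberry$parc
  rot[5] = lraspberry$parce
  rot[6] = raspberry$parcel
  rot[7] = aspberry$parcelr
  rot[8] = spberry$parcelra
  rot[9] = pberry$parcelras
  rot[10] = berry$parcelrasp
  rot[11] = erry$parcelraspb
  rot[12] = rry$parcelraspbe
  rot[13] = ry$parcelraspber
  rot[14] = y$parcelraspberr
  rot[15] = $parcelraspberry
Sorted (with $ < everything):
  sorted[0] = $parcelraspberry
  sorted[1] = arcelraspberry$p
  sorted[2] = aspberry$parcelr
  sorted[3] = berry$parcelrasp
  sorted[4] = celraspberry$par
  sorted[5] = elraspberry$parc
  sorted[6] = erry$parcelraspb
  sorted[7] = lraspberry$parce
  sorted[8] = parcelraspberry$
  sorted[9] = pberry$parcelras
  sorted[10] = raspberry$parcel
  sorted[11] = rcelraspberry$pa
  sorted[12] = rry$parcelraspbe
  sorted[13] = ry$parcelraspber
  sorted[14] = spberry$parcelra
  sorted[15] = y$parcelraspberr
sorted[12] = rry$parcelraspbe

Answer: rry$parcelraspbe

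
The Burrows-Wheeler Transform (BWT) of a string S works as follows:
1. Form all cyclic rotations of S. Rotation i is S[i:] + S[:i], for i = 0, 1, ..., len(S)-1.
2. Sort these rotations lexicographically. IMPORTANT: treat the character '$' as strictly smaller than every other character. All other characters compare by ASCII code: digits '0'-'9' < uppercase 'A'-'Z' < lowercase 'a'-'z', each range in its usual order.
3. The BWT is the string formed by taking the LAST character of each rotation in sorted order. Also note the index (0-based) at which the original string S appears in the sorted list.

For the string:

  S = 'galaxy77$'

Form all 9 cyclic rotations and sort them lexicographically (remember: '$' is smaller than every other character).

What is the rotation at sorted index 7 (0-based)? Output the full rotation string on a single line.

All 9 rotations (rotation i = S[i:]+S[:i]):
  rot[0] = galaxy77$
  rot[1] = alaxy77$g
  rot[2] = laxy77$ga
  rot[3] = axy77$gal
  rot[4] = xy77$gala
  rot[5] = y77$galax
  rot[6] = 77$galaxy
  rot[7] = 7$galaxy7
  rot[8] = $galaxy77
Sorted (with $ < everything):
  sorted[0] = $galaxy77
  sorted[1] = 7$galaxy7
  sorted[2] = 77$galaxy
  sorted[3] = alaxy77$g
  sorted[4] = axy77$gal
  sorted[5] = galaxy77$
  sorted[6] = laxy77$ga
  sorted[7] = xy77$gala
  sorted[8] = y77$galax
sorted[7] = xy77$gala

Answer: xy77$gala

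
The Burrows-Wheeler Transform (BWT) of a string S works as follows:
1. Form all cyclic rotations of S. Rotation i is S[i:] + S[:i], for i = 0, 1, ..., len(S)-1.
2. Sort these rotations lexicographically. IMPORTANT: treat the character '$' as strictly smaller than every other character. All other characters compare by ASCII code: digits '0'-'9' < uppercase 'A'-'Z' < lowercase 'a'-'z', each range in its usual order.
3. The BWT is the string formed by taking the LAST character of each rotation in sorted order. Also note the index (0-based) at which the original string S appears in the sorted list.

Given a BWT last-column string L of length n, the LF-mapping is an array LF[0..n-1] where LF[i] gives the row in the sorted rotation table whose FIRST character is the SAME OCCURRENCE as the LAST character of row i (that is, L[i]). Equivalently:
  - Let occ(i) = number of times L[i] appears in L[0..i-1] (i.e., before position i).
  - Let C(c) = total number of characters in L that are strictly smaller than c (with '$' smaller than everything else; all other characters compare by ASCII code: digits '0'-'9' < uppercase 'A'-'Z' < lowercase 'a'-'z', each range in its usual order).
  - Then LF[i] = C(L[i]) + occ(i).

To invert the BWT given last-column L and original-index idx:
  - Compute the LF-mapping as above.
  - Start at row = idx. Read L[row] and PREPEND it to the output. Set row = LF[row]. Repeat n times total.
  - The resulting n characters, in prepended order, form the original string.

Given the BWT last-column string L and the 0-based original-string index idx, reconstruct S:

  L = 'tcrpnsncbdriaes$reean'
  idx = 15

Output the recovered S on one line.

Answer: raspberrincandescent$

Derivation:
LF mapping: 20 4 15 14 11 18 12 5 3 6 16 10 1 7 19 0 17 8 9 2 13
Walk LF starting at row 15, prepending L[row]:
  step 1: row=15, L[15]='$', prepend. Next row=LF[15]=0
  step 2: row=0, L[0]='t', prepend. Next row=LF[0]=20
  step 3: row=20, L[20]='n', prepend. Next row=LF[20]=13
  step 4: row=13, L[13]='e', prepend. Next row=LF[13]=7
  step 5: row=7, L[7]='c', prepend. Next row=LF[7]=5
  step 6: row=5, L[5]='s', prepend. Next row=LF[5]=18
  step 7: row=18, L[18]='e', prepend. Next row=LF[18]=9
  step 8: row=9, L[9]='d', prepend. Next row=LF[9]=6
  step 9: row=6, L[6]='n', prepend. Next row=LF[6]=12
  step 10: row=12, L[12]='a', prepend. Next row=LF[12]=1
  step 11: row=1, L[1]='c', prepend. Next row=LF[1]=4
  step 12: row=4, L[4]='n', prepend. Next row=LF[4]=11
  step 13: row=11, L[11]='i', prepend. Next row=LF[11]=10
  step 14: row=10, L[10]='r', prepend. Next row=LF[10]=16
  step 15: row=16, L[16]='r', prepend. Next row=LF[16]=17
  step 16: row=17, L[17]='e', prepend. Next row=LF[17]=8
  step 17: row=8, L[8]='b', prepend. Next row=LF[8]=3
  step 18: row=3, L[3]='p', prepend. Next row=LF[3]=14
  step 19: row=14, L[14]='s', prepend. Next row=LF[14]=19
  step 20: row=19, L[19]='a', prepend. Next row=LF[19]=2
  step 21: row=2, L[2]='r', prepend. Next row=LF[2]=15
Reversed output: raspberrincandescent$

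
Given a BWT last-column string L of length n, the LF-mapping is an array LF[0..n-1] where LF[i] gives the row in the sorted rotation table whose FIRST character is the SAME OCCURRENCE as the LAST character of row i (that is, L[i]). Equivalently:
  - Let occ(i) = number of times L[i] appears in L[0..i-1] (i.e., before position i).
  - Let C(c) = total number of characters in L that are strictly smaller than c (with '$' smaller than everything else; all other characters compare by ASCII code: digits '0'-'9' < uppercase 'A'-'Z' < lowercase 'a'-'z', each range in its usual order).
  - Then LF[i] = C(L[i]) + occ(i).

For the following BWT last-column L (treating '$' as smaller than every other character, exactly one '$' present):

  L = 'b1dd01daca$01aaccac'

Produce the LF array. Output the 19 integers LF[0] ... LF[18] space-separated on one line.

Char counts: '$':1, '0':2, '1':3, 'a':5, 'b':1, 'c':4, 'd':3
C (first-col start): C('$')=0, C('0')=1, C('1')=3, C('a')=6, C('b')=11, C('c')=12, C('d')=16
L[0]='b': occ=0, LF[0]=C('b')+0=11+0=11
L[1]='1': occ=0, LF[1]=C('1')+0=3+0=3
L[2]='d': occ=0, LF[2]=C('d')+0=16+0=16
L[3]='d': occ=1, LF[3]=C('d')+1=16+1=17
L[4]='0': occ=0, LF[4]=C('0')+0=1+0=1
L[5]='1': occ=1, LF[5]=C('1')+1=3+1=4
L[6]='d': occ=2, LF[6]=C('d')+2=16+2=18
L[7]='a': occ=0, LF[7]=C('a')+0=6+0=6
L[8]='c': occ=0, LF[8]=C('c')+0=12+0=12
L[9]='a': occ=1, LF[9]=C('a')+1=6+1=7
L[10]='$': occ=0, LF[10]=C('$')+0=0+0=0
L[11]='0': occ=1, LF[11]=C('0')+1=1+1=2
L[12]='1': occ=2, LF[12]=C('1')+2=3+2=5
L[13]='a': occ=2, LF[13]=C('a')+2=6+2=8
L[14]='a': occ=3, LF[14]=C('a')+3=6+3=9
L[15]='c': occ=1, LF[15]=C('c')+1=12+1=13
L[16]='c': occ=2, LF[16]=C('c')+2=12+2=14
L[17]='a': occ=4, LF[17]=C('a')+4=6+4=10
L[18]='c': occ=3, LF[18]=C('c')+3=12+3=15

Answer: 11 3 16 17 1 4 18 6 12 7 0 2 5 8 9 13 14 10 15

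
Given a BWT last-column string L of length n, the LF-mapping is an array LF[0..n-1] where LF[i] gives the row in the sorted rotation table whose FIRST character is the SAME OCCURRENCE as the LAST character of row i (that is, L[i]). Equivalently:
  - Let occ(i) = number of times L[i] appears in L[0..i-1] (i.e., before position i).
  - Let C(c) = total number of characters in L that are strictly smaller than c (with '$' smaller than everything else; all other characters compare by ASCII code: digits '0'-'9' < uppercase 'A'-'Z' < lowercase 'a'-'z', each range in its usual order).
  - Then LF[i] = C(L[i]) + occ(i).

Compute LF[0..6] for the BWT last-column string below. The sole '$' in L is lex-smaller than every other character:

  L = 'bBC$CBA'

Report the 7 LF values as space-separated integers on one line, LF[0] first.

Answer: 6 2 4 0 5 3 1

Derivation:
Char counts: '$':1, 'A':1, 'B':2, 'C':2, 'b':1
C (first-col start): C('$')=0, C('A')=1, C('B')=2, C('C')=4, C('b')=6
L[0]='b': occ=0, LF[0]=C('b')+0=6+0=6
L[1]='B': occ=0, LF[1]=C('B')+0=2+0=2
L[2]='C': occ=0, LF[2]=C('C')+0=4+0=4
L[3]='$': occ=0, LF[3]=C('$')+0=0+0=0
L[4]='C': occ=1, LF[4]=C('C')+1=4+1=5
L[5]='B': occ=1, LF[5]=C('B')+1=2+1=3
L[6]='A': occ=0, LF[6]=C('A')+0=1+0=1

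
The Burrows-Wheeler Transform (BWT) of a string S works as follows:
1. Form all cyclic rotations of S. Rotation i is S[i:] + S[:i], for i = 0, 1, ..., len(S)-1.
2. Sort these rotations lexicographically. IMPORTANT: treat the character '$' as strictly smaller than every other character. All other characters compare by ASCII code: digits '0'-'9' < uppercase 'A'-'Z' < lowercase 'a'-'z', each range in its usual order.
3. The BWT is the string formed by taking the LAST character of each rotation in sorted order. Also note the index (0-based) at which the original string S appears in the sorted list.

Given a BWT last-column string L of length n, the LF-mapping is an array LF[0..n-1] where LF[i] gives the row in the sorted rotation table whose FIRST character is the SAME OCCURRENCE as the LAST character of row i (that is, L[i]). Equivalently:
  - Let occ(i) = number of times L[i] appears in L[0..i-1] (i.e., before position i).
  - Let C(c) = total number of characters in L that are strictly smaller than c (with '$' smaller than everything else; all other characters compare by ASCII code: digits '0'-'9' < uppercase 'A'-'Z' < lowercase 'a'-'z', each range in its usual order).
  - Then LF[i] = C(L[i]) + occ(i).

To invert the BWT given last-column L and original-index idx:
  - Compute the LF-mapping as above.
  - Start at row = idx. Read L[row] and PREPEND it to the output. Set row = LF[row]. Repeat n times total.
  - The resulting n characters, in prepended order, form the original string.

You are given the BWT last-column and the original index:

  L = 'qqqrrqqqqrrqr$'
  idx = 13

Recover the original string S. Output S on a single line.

Answer: rrrqqqqqrrqqq$

Derivation:
LF mapping: 1 2 3 9 10 4 5 6 7 11 12 8 13 0
Walk LF starting at row 13, prepending L[row]:
  step 1: row=13, L[13]='$', prepend. Next row=LF[13]=0
  step 2: row=0, L[0]='q', prepend. Next row=LF[0]=1
  step 3: row=1, L[1]='q', prepend. Next row=LF[1]=2
  step 4: row=2, L[2]='q', prepend. Next row=LF[2]=3
  step 5: row=3, L[3]='r', prepend. Next row=LF[3]=9
  step 6: row=9, L[9]='r', prepend. Next row=LF[9]=11
  step 7: row=11, L[11]='q', prepend. Next row=LF[11]=8
  step 8: row=8, L[8]='q', prepend. Next row=LF[8]=7
  step 9: row=7, L[7]='q', prepend. Next row=LF[7]=6
  step 10: row=6, L[6]='q', prepend. Next row=LF[6]=5
  step 11: row=5, L[5]='q', prepend. Next row=LF[5]=4
  step 12: row=4, L[4]='r', prepend. Next row=LF[4]=10
  step 13: row=10, L[10]='r', prepend. Next row=LF[10]=12
  step 14: row=12, L[12]='r', prepend. Next row=LF[12]=13
Reversed output: rrrqqqqqrrqqq$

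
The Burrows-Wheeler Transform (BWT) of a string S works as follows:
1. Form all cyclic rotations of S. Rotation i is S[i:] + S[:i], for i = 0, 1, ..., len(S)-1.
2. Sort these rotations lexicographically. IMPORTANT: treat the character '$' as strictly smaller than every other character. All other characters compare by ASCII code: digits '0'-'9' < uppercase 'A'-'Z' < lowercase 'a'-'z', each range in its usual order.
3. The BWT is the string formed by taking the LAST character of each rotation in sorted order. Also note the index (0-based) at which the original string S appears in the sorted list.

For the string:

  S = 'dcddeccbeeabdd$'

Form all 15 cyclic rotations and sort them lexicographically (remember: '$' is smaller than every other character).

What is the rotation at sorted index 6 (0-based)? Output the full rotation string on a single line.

All 15 rotations (rotation i = S[i:]+S[:i]):
  rot[0] = dcddeccbeeabdd$
  rot[1] = cddeccbeeabdd$d
  rot[2] = ddeccbeeabdd$dc
  rot[3] = deccbeeabdd$dcd
  rot[4] = eccbeeabdd$dcdd
  rot[5] = ccbeeabdd$dcdde
  rot[6] = cbeeabdd$dcddec
  rot[7] = beeabdd$dcddecc
  rot[8] = eeabdd$dcddeccb
  rot[9] = eabdd$dcddeccbe
  rot[10] = abdd$dcddeccbee
  rot[11] = bdd$dcddeccbeea
  rot[12] = dd$dcddeccbeeab
  rot[13] = d$dcddeccbeeabd
  rot[14] = $dcddeccbeeabdd
Sorted (with $ < everything):
  sorted[0] = $dcddeccbeeabdd
  sorted[1] = abdd$dcddeccbee
  sorted[2] = bdd$dcddeccbeea
  sorted[3] = beeabdd$dcddecc
  sorted[4] = cbeeabdd$dcddec
  sorted[5] = ccbeeabdd$dcdde
  sorted[6] = cddeccbeeabdd$d
  sorted[7] = d$dcddeccbeeabd
  sorted[8] = dcddeccbeeabdd$
  sorted[9] = dd$dcddeccbeeab
  sorted[10] = ddeccbeeabdd$dc
  sorted[11] = deccbeeabdd$dcd
  sorted[12] = eabdd$dcddeccbe
  sorted[13] = eccbeeabdd$dcdd
  sorted[14] = eeabdd$dcddeccb
sorted[6] = cddeccbeeabdd$d

Answer: cddeccbeeabdd$d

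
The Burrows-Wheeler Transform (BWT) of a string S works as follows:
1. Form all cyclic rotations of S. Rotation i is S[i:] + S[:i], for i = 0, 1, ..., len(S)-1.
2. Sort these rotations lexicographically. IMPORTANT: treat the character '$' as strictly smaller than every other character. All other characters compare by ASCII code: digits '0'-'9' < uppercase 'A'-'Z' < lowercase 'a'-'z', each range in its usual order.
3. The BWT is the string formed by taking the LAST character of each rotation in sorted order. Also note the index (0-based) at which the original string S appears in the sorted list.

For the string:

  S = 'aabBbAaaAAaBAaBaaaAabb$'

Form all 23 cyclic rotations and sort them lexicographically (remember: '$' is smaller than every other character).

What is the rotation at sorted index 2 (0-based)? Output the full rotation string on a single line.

Answer: AaBAaBaaaAabb$aabBbAaaA

Derivation:
All 23 rotations (rotation i = S[i:]+S[:i]):
  rot[0] = aabBbAaaAAaBAaBaaaAabb$
  rot[1] = abBbAaaAAaBAaBaaaAabb$a
  rot[2] = bBbAaaAAaBAaBaaaAabb$aa
  rot[3] = BbAaaAAaBAaBaaaAabb$aab
  rot[4] = bAaaAAaBAaBaaaAabb$aabB
  rot[5] = AaaAAaBAaBaaaAabb$aabBb
  rot[6] = aaAAaBAaBaaaAabb$aabBbA
  rot[7] = aAAaBAaBaaaAabb$aabBbAa
  rot[8] = AAaBAaBaaaAabb$aabBbAaa
  rot[9] = AaBAaBaaaAabb$aabBbAaaA
  rot[10] = aBAaBaaaAabb$aabBbAaaAA
  rot[11] = BAaBaaaAabb$aabBbAaaAAa
  rot[12] = AaBaaaAabb$aabBbAaaAAaB
  rot[13] = aBaaaAabb$aabBbAaaAAaBA
  rot[14] = BaaaAabb$aabBbAaaAAaBAa
  rot[15] = aaaAabb$aabBbAaaAAaBAaB
  rot[16] = aaAabb$aabBbAaaAAaBAaBa
  rot[17] = aAabb$aabBbAaaAAaBAaBaa
  rot[18] = Aabb$aabBbAaaAAaBAaBaaa
  rot[19] = abb$aabBbAaaAAaBAaBaaaA
  rot[20] = bb$aabBbAaaAAaBAaBaaaAa
  rot[21] = b$aabBbAaaAAaBAaBaaaAab
  rot[22] = $aabBbAaaAAaBAaBaaaAabb
Sorted (with $ < everything):
  sorted[0] = $aabBbAaaAAaBAaBaaaAabb
  sorted[1] = AAaBAaBaaaAabb$aabBbAaa
  sorted[2] = AaBAaBaaaAabb$aabBbAaaA
  sorted[3] = AaBaaaAabb$aabBbAaaAAaB
  sorted[4] = AaaAAaBAaBaaaAabb$aabBb
  sorted[5] = Aabb$aabBbAaaAAaBAaBaaa
  sorted[6] = BAaBaaaAabb$aabBbAaaAAa
  sorted[7] = BaaaAabb$aabBbAaaAAaBAa
  sorted[8] = BbAaaAAaBAaBaaaAabb$aab
  sorted[9] = aAAaBAaBaaaAabb$aabBbAa
  sorted[10] = aAabb$aabBbAaaAAaBAaBaa
  sorted[11] = aBAaBaaaAabb$aabBbAaaAA
  sorted[12] = aBaaaAabb$aabBbAaaAAaBA
  sorted[13] = aaAAaBAaBaaaAabb$aabBbA
  sorted[14] = aaAabb$aabBbAaaAAaBAaBa
  sorted[15] = aaaAabb$aabBbAaaAAaBAaB
  sorted[16] = aabBbAaaAAaBAaBaaaAabb$
  sorted[17] = abBbAaaAAaBAaBaaaAabb$a
  sorted[18] = abb$aabBbAaaAAaBAaBaaaA
  sorted[19] = b$aabBbAaaAAaBAaBaaaAab
  sorted[20] = bAaaAAaBAaBaaaAabb$aabB
  sorted[21] = bBbAaaAAaBAaBaaaAabb$aa
  sorted[22] = bb$aabBbAaaAAaBAaBaaaAa
sorted[2] = AaBAaBaaaAabb$aabBbAaaA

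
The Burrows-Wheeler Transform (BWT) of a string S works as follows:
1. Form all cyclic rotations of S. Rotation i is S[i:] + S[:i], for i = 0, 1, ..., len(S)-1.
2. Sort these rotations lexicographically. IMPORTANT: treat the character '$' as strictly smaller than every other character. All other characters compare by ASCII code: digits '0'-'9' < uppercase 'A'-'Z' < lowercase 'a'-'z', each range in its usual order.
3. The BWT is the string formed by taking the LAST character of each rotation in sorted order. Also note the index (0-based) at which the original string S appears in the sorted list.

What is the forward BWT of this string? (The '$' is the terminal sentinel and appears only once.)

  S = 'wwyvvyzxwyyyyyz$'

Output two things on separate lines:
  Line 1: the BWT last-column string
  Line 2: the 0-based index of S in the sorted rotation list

Answer: zyv$wxzwwyyyyvyy
3

Derivation:
All 16 rotations (rotation i = S[i:]+S[:i]):
  rot[0] = wwyvvyzxwyyyyyz$
  rot[1] = wyvvyzxwyyyyyz$w
  rot[2] = yvvyzxwyyyyyz$ww
  rot[3] = vvyzxwyyyyyz$wwy
  rot[4] = vyzxwyyyyyz$wwyv
  rot[5] = yzxwyyyyyz$wwyvv
  rot[6] = zxwyyyyyz$wwyvvy
  rot[7] = xwyyyyyz$wwyvvyz
  rot[8] = wyyyyyz$wwyvvyzx
  rot[9] = yyyyyz$wwyvvyzxw
  rot[10] = yyyyz$wwyvvyzxwy
  rot[11] = yyyz$wwyvvyzxwyy
  rot[12] = yyz$wwyvvyzxwyyy
  rot[13] = yz$wwyvvyzxwyyyy
  rot[14] = z$wwyvvyzxwyyyyy
  rot[15] = $wwyvvyzxwyyyyyz
Sorted (with $ < everything):
  sorted[0] = $wwyvvyzxwyyyyyz  (last char: 'z')
  sorted[1] = vvyzxwyyyyyz$wwy  (last char: 'y')
  sorted[2] = vyzxwyyyyyz$wwyv  (last char: 'v')
  sorted[3] = wwyvvyzxwyyyyyz$  (last char: '$')
  sorted[4] = wyvvyzxwyyyyyz$w  (last char: 'w')
  sorted[5] = wyyyyyz$wwyvvyzx  (last char: 'x')
  sorted[6] = xwyyyyyz$wwyvvyz  (last char: 'z')
  sorted[7] = yvvyzxwyyyyyz$ww  (last char: 'w')
  sorted[8] = yyyyyz$wwyvvyzxw  (last char: 'w')
  sorted[9] = yyyyz$wwyvvyzxwy  (last char: 'y')
  sorted[10] = yyyz$wwyvvyzxwyy  (last char: 'y')
  sorted[11] = yyz$wwyvvyzxwyyy  (last char: 'y')
  sorted[12] = yz$wwyvvyzxwyyyy  (last char: 'y')
  sorted[13] = yzxwyyyyyz$wwyvv  (last char: 'v')
  sorted[14] = z$wwyvvyzxwyyyyy  (last char: 'y')
  sorted[15] = zxwyyyyyz$wwyvvy  (last char: 'y')
Last column: zyv$wxzwwyyyyvyy
Original string S is at sorted index 3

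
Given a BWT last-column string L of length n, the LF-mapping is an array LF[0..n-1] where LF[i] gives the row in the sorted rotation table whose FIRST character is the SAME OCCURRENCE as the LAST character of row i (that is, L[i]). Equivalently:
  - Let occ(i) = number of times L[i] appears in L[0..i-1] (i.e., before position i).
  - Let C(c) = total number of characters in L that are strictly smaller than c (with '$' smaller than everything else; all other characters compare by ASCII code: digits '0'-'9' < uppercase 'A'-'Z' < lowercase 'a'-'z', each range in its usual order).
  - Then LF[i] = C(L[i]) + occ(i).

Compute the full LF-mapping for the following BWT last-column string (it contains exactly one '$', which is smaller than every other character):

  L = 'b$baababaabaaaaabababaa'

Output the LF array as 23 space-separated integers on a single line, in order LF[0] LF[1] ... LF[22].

Char counts: '$':1, 'a':14, 'b':8
C (first-col start): C('$')=0, C('a')=1, C('b')=15
L[0]='b': occ=0, LF[0]=C('b')+0=15+0=15
L[1]='$': occ=0, LF[1]=C('$')+0=0+0=0
L[2]='b': occ=1, LF[2]=C('b')+1=15+1=16
L[3]='a': occ=0, LF[3]=C('a')+0=1+0=1
L[4]='a': occ=1, LF[4]=C('a')+1=1+1=2
L[5]='b': occ=2, LF[5]=C('b')+2=15+2=17
L[6]='a': occ=2, LF[6]=C('a')+2=1+2=3
L[7]='b': occ=3, LF[7]=C('b')+3=15+3=18
L[8]='a': occ=3, LF[8]=C('a')+3=1+3=4
L[9]='a': occ=4, LF[9]=C('a')+4=1+4=5
L[10]='b': occ=4, LF[10]=C('b')+4=15+4=19
L[11]='a': occ=5, LF[11]=C('a')+5=1+5=6
L[12]='a': occ=6, LF[12]=C('a')+6=1+6=7
L[13]='a': occ=7, LF[13]=C('a')+7=1+7=8
L[14]='a': occ=8, LF[14]=C('a')+8=1+8=9
L[15]='a': occ=9, LF[15]=C('a')+9=1+9=10
L[16]='b': occ=5, LF[16]=C('b')+5=15+5=20
L[17]='a': occ=10, LF[17]=C('a')+10=1+10=11
L[18]='b': occ=6, LF[18]=C('b')+6=15+6=21
L[19]='a': occ=11, LF[19]=C('a')+11=1+11=12
L[20]='b': occ=7, LF[20]=C('b')+7=15+7=22
L[21]='a': occ=12, LF[21]=C('a')+12=1+12=13
L[22]='a': occ=13, LF[22]=C('a')+13=1+13=14

Answer: 15 0 16 1 2 17 3 18 4 5 19 6 7 8 9 10 20 11 21 12 22 13 14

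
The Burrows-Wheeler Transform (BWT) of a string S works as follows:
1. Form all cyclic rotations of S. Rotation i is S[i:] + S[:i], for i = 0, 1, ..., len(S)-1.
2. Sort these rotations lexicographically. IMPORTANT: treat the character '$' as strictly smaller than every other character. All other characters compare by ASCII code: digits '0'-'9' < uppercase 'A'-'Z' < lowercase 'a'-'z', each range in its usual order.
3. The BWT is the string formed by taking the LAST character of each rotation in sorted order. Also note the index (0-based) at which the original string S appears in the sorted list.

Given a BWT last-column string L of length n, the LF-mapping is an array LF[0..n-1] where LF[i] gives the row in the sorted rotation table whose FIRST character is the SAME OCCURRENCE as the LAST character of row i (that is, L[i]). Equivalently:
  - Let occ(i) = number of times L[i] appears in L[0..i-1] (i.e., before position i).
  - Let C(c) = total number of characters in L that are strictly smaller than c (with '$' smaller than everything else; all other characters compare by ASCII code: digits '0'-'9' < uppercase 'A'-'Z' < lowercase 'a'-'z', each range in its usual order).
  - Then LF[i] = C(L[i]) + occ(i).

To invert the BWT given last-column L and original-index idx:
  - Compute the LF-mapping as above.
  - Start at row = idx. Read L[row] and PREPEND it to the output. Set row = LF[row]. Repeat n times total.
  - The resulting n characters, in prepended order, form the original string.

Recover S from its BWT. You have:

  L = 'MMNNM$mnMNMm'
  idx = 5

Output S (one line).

Answer: MmnNMMNmNMM$

Derivation:
LF mapping: 1 2 6 7 3 0 9 11 4 8 5 10
Walk LF starting at row 5, prepending L[row]:
  step 1: row=5, L[5]='$', prepend. Next row=LF[5]=0
  step 2: row=0, L[0]='M', prepend. Next row=LF[0]=1
  step 3: row=1, L[1]='M', prepend. Next row=LF[1]=2
  step 4: row=2, L[2]='N', prepend. Next row=LF[2]=6
  step 5: row=6, L[6]='m', prepend. Next row=LF[6]=9
  step 6: row=9, L[9]='N', prepend. Next row=LF[9]=8
  step 7: row=8, L[8]='M', prepend. Next row=LF[8]=4
  step 8: row=4, L[4]='M', prepend. Next row=LF[4]=3
  step 9: row=3, L[3]='N', prepend. Next row=LF[3]=7
  step 10: row=7, L[7]='n', prepend. Next row=LF[7]=11
  step 11: row=11, L[11]='m', prepend. Next row=LF[11]=10
  step 12: row=10, L[10]='M', prepend. Next row=LF[10]=5
Reversed output: MmnNMMNmNMM$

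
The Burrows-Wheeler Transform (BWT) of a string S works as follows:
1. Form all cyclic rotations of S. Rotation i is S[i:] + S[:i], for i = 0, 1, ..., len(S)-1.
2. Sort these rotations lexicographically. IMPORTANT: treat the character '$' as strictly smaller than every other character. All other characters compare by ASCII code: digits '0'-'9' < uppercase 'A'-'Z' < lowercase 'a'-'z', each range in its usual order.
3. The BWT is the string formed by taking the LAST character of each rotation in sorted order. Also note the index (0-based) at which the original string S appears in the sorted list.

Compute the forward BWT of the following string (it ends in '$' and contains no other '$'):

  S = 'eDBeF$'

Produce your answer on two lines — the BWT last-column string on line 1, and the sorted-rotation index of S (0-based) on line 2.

Answer: FDee$B
4

Derivation:
All 6 rotations (rotation i = S[i:]+S[:i]):
  rot[0] = eDBeF$
  rot[1] = DBeF$e
  rot[2] = BeF$eD
  rot[3] = eF$eDB
  rot[4] = F$eDBe
  rot[5] = $eDBeF
Sorted (with $ < everything):
  sorted[0] = $eDBeF  (last char: 'F')
  sorted[1] = BeF$eD  (last char: 'D')
  sorted[2] = DBeF$e  (last char: 'e')
  sorted[3] = F$eDBe  (last char: 'e')
  sorted[4] = eDBeF$  (last char: '$')
  sorted[5] = eF$eDB  (last char: 'B')
Last column: FDee$B
Original string S is at sorted index 4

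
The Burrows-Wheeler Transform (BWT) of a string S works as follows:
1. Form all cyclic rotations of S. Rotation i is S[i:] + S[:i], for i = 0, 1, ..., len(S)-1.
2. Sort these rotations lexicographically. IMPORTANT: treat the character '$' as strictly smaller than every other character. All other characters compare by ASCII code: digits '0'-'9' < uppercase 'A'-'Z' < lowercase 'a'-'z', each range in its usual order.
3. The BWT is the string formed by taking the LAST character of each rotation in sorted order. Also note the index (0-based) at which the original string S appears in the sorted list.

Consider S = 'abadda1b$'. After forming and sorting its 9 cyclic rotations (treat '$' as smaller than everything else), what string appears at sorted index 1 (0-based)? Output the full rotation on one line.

All 9 rotations (rotation i = S[i:]+S[:i]):
  rot[0] = abadda1b$
  rot[1] = badda1b$a
  rot[2] = adda1b$ab
  rot[3] = dda1b$aba
  rot[4] = da1b$abad
  rot[5] = a1b$abadd
  rot[6] = 1b$abadda
  rot[7] = b$abadda1
  rot[8] = $abadda1b
Sorted (with $ < everything):
  sorted[0] = $abadda1b
  sorted[1] = 1b$abadda
  sorted[2] = a1b$abadd
  sorted[3] = abadda1b$
  sorted[4] = adda1b$ab
  sorted[5] = b$abadda1
  sorted[6] = badda1b$a
  sorted[7] = da1b$abad
  sorted[8] = dda1b$aba
sorted[1] = 1b$abadda

Answer: 1b$abadda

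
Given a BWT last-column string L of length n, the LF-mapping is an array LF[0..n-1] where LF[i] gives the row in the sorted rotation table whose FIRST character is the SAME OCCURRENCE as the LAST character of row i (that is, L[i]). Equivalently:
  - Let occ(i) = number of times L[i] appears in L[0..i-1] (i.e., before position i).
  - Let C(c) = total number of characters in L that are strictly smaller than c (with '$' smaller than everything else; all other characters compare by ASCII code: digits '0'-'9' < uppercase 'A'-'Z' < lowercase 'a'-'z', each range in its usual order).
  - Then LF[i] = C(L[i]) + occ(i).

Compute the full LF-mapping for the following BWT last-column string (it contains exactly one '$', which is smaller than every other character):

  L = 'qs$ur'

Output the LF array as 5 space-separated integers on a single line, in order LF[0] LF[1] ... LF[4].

Answer: 1 3 0 4 2

Derivation:
Char counts: '$':1, 'q':1, 'r':1, 's':1, 'u':1
C (first-col start): C('$')=0, C('q')=1, C('r')=2, C('s')=3, C('u')=4
L[0]='q': occ=0, LF[0]=C('q')+0=1+0=1
L[1]='s': occ=0, LF[1]=C('s')+0=3+0=3
L[2]='$': occ=0, LF[2]=C('$')+0=0+0=0
L[3]='u': occ=0, LF[3]=C('u')+0=4+0=4
L[4]='r': occ=0, LF[4]=C('r')+0=2+0=2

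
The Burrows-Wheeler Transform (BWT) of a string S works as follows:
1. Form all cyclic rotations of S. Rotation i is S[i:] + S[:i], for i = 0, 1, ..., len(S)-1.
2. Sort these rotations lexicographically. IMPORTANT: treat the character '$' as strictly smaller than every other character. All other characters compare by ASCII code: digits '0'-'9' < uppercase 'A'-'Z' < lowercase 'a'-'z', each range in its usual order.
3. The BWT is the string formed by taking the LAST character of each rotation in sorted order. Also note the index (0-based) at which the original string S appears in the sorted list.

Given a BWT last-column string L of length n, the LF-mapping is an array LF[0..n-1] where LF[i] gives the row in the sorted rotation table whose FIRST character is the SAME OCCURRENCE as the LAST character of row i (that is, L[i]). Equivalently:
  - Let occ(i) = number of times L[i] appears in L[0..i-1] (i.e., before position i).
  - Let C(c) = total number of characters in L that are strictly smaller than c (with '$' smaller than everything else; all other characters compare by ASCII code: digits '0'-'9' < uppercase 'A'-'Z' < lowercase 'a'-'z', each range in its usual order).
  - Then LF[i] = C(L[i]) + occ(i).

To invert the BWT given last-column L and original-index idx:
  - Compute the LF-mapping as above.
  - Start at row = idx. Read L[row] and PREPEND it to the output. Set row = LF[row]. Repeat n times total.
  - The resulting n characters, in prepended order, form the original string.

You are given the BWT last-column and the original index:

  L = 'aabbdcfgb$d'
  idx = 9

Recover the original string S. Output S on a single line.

LF mapping: 1 2 3 4 7 6 9 10 5 0 8
Walk LF starting at row 9, prepending L[row]:
  step 1: row=9, L[9]='$', prepend. Next row=LF[9]=0
  step 2: row=0, L[0]='a', prepend. Next row=LF[0]=1
  step 3: row=1, L[1]='a', prepend. Next row=LF[1]=2
  step 4: row=2, L[2]='b', prepend. Next row=LF[2]=3
  step 5: row=3, L[3]='b', prepend. Next row=LF[3]=4
  step 6: row=4, L[4]='d', prepend. Next row=LF[4]=7
  step 7: row=7, L[7]='g', prepend. Next row=LF[7]=10
  step 8: row=10, L[10]='d', prepend. Next row=LF[10]=8
  step 9: row=8, L[8]='b', prepend. Next row=LF[8]=5
  step 10: row=5, L[5]='c', prepend. Next row=LF[5]=6
  step 11: row=6, L[6]='f', prepend. Next row=LF[6]=9
Reversed output: fcbdgdbbaa$

Answer: fcbdgdbbaa$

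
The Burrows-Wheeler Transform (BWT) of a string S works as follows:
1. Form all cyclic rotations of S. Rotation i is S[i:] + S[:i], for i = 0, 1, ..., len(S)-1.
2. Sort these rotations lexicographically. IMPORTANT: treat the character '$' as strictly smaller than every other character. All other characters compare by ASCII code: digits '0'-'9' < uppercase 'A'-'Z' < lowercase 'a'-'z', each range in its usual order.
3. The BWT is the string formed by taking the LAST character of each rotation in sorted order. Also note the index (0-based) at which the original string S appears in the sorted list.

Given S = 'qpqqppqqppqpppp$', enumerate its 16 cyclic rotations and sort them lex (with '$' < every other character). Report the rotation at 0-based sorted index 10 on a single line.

Answer: qpppp$qpqqppqqpp

Derivation:
All 16 rotations (rotation i = S[i:]+S[:i]):
  rot[0] = qpqqppqqppqpppp$
  rot[1] = pqqppqqppqpppp$q
  rot[2] = qqppqqppqpppp$qp
  rot[3] = qppqqppqpppp$qpq
  rot[4] = ppqqppqpppp$qpqq
  rot[5] = pqqppqpppp$qpqqp
  rot[6] = qqppqpppp$qpqqpp
  rot[7] = qppqpppp$qpqqppq
  rot[8] = ppqpppp$qpqqppqq
  rot[9] = pqpppp$qpqqppqqp
  rot[10] = qpppp$qpqqppqqpp
  rot[11] = pppp$qpqqppqqppq
  rot[12] = ppp$qpqqppqqppqp
  rot[13] = pp$qpqqppqqppqpp
  rot[14] = p$qpqqppqqppqppp
  rot[15] = $qpqqppqqppqpppp
Sorted (with $ < everything):
  sorted[0] = $qpqqppqqppqpppp
  sorted[1] = p$qpqqppqqppqppp
  sorted[2] = pp$qpqqppqqppqpp
  sorted[3] = ppp$qpqqppqqppqp
  sorted[4] = pppp$qpqqppqqppq
  sorted[5] = ppqpppp$qpqqppqq
  sorted[6] = ppqqppqpppp$qpqq
  sorted[7] = pqpppp$qpqqppqqp
  sorted[8] = pqqppqpppp$qpqqp
  sorted[9] = pqqppqqppqpppp$q
  sorted[10] = qpppp$qpqqppqqpp
  sorted[11] = qppqpppp$qpqqppq
  sorted[12] = qppqqppqpppp$qpq
  sorted[13] = qpqqppqqppqpppp$
  sorted[14] = qqppqpppp$qpqqpp
  sorted[15] = qqppqqppqpppp$qp
sorted[10] = qpppp$qpqqppqqpp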